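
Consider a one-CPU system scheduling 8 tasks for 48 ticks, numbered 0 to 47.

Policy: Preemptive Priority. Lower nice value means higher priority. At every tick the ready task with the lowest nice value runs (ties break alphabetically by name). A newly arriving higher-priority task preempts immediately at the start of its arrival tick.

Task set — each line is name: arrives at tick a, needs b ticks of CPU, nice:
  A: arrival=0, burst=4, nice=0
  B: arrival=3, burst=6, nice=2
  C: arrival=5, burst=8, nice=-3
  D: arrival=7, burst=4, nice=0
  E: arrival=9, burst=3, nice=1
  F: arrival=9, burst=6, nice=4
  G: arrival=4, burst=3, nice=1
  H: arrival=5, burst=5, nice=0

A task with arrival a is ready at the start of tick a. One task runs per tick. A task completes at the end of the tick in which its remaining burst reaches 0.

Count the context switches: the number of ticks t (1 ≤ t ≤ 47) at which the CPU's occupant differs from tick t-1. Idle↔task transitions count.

t=0: ready={A} → run A
t=1: ready={A} → run A
t=2: ready={A} → run A
t=3: ready={A,B} → run A
t=4: ready={B,G} → run G
t=5: ready={B,C,G,H} → run C
t=6: ready={B,C,G,H} → run C
t=7: ready={B,C,D,G,H} → run C
t=8: ready={B,C,D,G,H} → run C
t=9: ready={B,C,D,E,F,G,H} → run C
t=10: ready={B,C,D,E,F,G,H} → run C
t=11: ready={B,C,D,E,F,G,H} → run C
t=12: ready={B,C,D,E,F,G,H} → run C
t=13: ready={B,D,E,F,G,H} → run D
t=14: ready={B,D,E,F,G,H} → run D
t=15: ready={B,D,E,F,G,H} → run D
t=16: ready={B,D,E,F,G,H} → run D
t=17: ready={B,E,F,G,H} → run H
t=18: ready={B,E,F,G,H} → run H
t=19: ready={B,E,F,G,H} → run H
t=20: ready={B,E,F,G,H} → run H
t=21: ready={B,E,F,G,H} → run H
t=22: ready={B,E,F,G} → run E
t=23: ready={B,E,F,G} → run E
t=24: ready={B,E,F,G} → run E
t=25: ready={B,F,G} → run G
t=26: ready={B,F,G} → run G
t=27: ready={B,F} → run B
t=28: ready={B,F} → run B
t=29: ready={B,F} → run B
t=30: ready={B,F} → run B
t=31: ready={B,F} → run B
t=32: ready={B,F} → run B
t=33: ready={F} → run F
t=34: ready={F} → run F
t=35: ready={F} → run F
t=36: ready={F} → run F
t=37: ready={F} → run F
t=38: ready={F} → run F
t=39: (idle)
t=40: (idle)
t=41: (idle)
t=42: (idle)
t=43: (idle)
t=44: (idle)
t=45: (idle)
t=46: (idle)
t=47: (idle)

context switches = 9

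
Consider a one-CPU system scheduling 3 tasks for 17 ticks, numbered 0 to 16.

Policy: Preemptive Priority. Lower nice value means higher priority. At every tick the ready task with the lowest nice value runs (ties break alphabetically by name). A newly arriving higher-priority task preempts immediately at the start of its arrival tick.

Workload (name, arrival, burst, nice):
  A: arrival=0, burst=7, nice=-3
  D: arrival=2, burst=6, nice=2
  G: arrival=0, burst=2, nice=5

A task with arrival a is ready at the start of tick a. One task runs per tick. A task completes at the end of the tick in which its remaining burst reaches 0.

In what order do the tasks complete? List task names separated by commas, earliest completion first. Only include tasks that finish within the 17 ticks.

t=0: ready={A,G} → run A
t=1: ready={A,G} → run A
t=2: ready={A,D,G} → run A
t=3: ready={A,D,G} → run A
t=4: ready={A,D,G} → run A
t=5: ready={A,D,G} → run A
t=6: ready={A,D,G} → run A
t=7: ready={D,G} → run D
t=8: ready={D,G} → run D
t=9: ready={D,G} → run D
t=10: ready={D,G} → run D
t=11: ready={D,G} → run D
t=12: ready={D,G} → run D
t=13: ready={G} → run G
t=14: ready={G} → run G
t=15: (idle)
t=16: (idle)

completion order = A, D, G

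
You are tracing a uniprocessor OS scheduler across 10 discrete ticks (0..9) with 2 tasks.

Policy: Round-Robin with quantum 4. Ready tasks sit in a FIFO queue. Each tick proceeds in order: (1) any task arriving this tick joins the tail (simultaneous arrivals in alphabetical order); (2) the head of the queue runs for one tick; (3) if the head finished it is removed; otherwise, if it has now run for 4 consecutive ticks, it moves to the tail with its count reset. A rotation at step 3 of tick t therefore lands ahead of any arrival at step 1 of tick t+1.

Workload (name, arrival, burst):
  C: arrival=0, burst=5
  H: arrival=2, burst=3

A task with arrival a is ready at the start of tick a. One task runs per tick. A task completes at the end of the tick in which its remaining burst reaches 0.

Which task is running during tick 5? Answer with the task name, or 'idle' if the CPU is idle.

t=0: queue=[C] q_used=0 → run C
t=1: queue=[C] q_used=1 → run C
t=2: queue=[C,H] q_used=2 → run C
t=3: queue=[C,H] q_used=3 → run C
t=4: queue=[H,C] q_used=0 → run H
t=5: queue=[H,C] q_used=1 → run H
t=6: queue=[H,C] q_used=2 → run H
t=7: queue=[C] q_used=0 → run C
t=8: (idle)
t=9: (idle)

running at tick 5 = H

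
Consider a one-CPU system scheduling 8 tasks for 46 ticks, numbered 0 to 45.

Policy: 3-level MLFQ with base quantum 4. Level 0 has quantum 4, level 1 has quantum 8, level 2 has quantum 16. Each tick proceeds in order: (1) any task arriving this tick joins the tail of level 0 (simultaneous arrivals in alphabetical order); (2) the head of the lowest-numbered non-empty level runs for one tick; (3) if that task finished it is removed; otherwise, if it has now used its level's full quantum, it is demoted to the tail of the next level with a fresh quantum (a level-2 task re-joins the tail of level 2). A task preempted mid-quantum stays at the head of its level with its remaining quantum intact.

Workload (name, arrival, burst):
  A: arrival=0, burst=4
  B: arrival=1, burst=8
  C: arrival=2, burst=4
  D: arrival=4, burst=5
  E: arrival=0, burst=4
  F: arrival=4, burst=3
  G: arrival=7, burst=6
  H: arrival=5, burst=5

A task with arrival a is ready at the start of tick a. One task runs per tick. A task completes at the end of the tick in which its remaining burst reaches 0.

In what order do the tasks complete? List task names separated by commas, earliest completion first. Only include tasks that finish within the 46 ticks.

completion order = A, E, C, F, B, D, H, G

t=0: L0/L1/L2 = AE/-/- → run A
t=1: L0/L1/L2 = AEB/-/- → run A
t=2: L0/L1/L2 = AEBC/-/- → run A
t=3: L0/L1/L2 = AEBC/-/- → run A
t=4: L0/L1/L2 = EBCDF/-/- → run E
t=5: L0/L1/L2 = EBCDFH/-/- → run E
t=6: L0/L1/L2 = EBCDFH/-/- → run E
t=7: L0/L1/L2 = EBCDFHG/-/- → run E
t=8: L0/L1/L2 = BCDFHG/-/- → run B
t=9: L0/L1/L2 = BCDFHG/-/- → run B
t=10: L0/L1/L2 = BCDFHG/-/- → run B
t=11: L0/L1/L2 = BCDFHG/-/- → run B
t=12: L0/L1/L2 = CDFHG/B/- → run C
t=13: L0/L1/L2 = CDFHG/B/- → run C
t=14: L0/L1/L2 = CDFHG/B/- → run C
t=15: L0/L1/L2 = CDFHG/B/- → run C
t=16: L0/L1/L2 = DFHG/B/- → run D
t=17: L0/L1/L2 = DFHG/B/- → run D
t=18: L0/L1/L2 = DFHG/B/- → run D
t=19: L0/L1/L2 = DFHG/B/- → run D
t=20: L0/L1/L2 = FHG/BD/- → run F
t=21: L0/L1/L2 = FHG/BD/- → run F
t=22: L0/L1/L2 = FHG/BD/- → run F
t=23: L0/L1/L2 = HG/BD/- → run H
t=24: L0/L1/L2 = HG/BD/- → run H
t=25: L0/L1/L2 = HG/BD/- → run H
t=26: L0/L1/L2 = HG/BD/- → run H
t=27: L0/L1/L2 = G/BDH/- → run G
t=28: L0/L1/L2 = G/BDH/- → run G
t=29: L0/L1/L2 = G/BDH/- → run G
t=30: L0/L1/L2 = G/BDH/- → run G
t=31: L0/L1/L2 = -/BDHG/- → run B
t=32: L0/L1/L2 = -/BDHG/- → run B
t=33: L0/L1/L2 = -/BDHG/- → run B
t=34: L0/L1/L2 = -/BDHG/- → run B
t=35: L0/L1/L2 = -/DHG/- → run D
t=36: L0/L1/L2 = -/HG/- → run H
t=37: L0/L1/L2 = -/G/- → run G
t=38: L0/L1/L2 = -/G/- → run G
t=39: (idle)
t=40: (idle)
t=41: (idle)
t=42: (idle)
t=43: (idle)
t=44: (idle)
t=45: (idle)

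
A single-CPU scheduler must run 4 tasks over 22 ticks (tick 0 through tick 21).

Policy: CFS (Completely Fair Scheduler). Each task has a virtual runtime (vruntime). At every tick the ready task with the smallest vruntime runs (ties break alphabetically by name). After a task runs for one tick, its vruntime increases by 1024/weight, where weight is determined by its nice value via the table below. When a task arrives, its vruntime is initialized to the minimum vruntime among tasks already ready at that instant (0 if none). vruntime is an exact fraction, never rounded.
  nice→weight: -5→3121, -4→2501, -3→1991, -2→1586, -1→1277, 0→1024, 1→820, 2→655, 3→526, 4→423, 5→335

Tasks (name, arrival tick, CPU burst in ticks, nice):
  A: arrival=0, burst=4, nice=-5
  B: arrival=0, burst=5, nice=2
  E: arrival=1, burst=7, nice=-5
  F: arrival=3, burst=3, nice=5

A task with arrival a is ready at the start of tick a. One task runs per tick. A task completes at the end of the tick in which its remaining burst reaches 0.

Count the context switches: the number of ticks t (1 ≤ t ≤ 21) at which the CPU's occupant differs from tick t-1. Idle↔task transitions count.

context switches = 16

t=0: vr[A=0 B=0] → run A
t=1: vr[A=1024/3121 B=0 E=0] → run B
t=2: vr[A=1024/3121 B=1024/655 E=0] → run E
t=3: vr[A=1024/3121 B=1024/655 E=1024/3121 F=1024/3121] → run A
t=4: vr[A=2048/3121 B=1024/655 E=1024/3121 F=1024/3121] → run E
t=5: vr[A=2048/3121 B=1024/655 E=2048/3121 F=1024/3121] → run F
t=6: vr[A=2048/3121 B=1024/655 E=2048/3121 F=3538944/1045535] → run A
t=7: vr[A=3072/3121 B=1024/655 E=2048/3121 F=3538944/1045535] → run E
t=8: vr[A=3072/3121 B=1024/655 E=3072/3121 F=3538944/1045535] → run A
t=9: vr[B=1024/655 E=3072/3121 F=3538944/1045535] → run E
t=10: vr[B=1024/655 E=4096/3121 F=3538944/1045535] → run E
t=11: vr[B=1024/655 E=5120/3121 F=3538944/1045535] → run B
t=12: vr[B=2048/655 E=5120/3121 F=3538944/1045535] → run E
t=13: vr[B=2048/655 E=6144/3121 F=3538944/1045535] → run E
t=14: vr[B=2048/655 F=3538944/1045535] → run B
t=15: vr[B=3072/655 F=3538944/1045535] → run F
t=16: vr[B=3072/655 F=6734848/1045535] → run B
t=17: vr[B=4096/655 F=6734848/1045535] → run B
t=18: vr[F=6734848/1045535] → run F
t=19: (idle)
t=20: (idle)
t=21: (idle)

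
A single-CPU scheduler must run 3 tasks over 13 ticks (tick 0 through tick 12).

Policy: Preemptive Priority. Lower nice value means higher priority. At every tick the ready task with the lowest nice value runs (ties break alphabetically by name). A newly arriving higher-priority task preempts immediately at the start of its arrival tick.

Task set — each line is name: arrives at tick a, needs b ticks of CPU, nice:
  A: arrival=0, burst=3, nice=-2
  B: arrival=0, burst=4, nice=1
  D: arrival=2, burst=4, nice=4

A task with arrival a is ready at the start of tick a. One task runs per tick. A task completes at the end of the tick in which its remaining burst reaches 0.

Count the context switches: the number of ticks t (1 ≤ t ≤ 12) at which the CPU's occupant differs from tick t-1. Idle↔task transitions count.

t=0: ready={A,B} → run A
t=1: ready={A,B} → run A
t=2: ready={A,B,D} → run A
t=3: ready={B,D} → run B
t=4: ready={B,D} → run B
t=5: ready={B,D} → run B
t=6: ready={B,D} → run B
t=7: ready={D} → run D
t=8: ready={D} → run D
t=9: ready={D} → run D
t=10: ready={D} → run D
t=11: (idle)
t=12: (idle)

context switches = 3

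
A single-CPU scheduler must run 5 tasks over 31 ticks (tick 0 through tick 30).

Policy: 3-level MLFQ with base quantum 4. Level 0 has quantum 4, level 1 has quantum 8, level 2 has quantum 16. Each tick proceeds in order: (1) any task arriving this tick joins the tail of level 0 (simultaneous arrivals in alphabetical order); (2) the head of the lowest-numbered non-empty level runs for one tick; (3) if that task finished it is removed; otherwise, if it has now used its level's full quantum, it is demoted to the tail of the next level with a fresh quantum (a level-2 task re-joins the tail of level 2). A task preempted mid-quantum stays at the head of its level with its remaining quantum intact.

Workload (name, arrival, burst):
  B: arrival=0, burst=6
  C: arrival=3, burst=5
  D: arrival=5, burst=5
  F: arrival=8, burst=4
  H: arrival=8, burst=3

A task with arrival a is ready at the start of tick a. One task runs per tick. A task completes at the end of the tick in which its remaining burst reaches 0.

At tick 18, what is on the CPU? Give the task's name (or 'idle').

running at tick 18 = H

t=0: L0/L1/L2 = B/-/- → run B
t=1: L0/L1/L2 = B/-/- → run B
t=2: L0/L1/L2 = B/-/- → run B
t=3: L0/L1/L2 = BC/-/- → run B
t=4: L0/L1/L2 = C/B/- → run C
t=5: L0/L1/L2 = CD/B/- → run C
t=6: L0/L1/L2 = CD/B/- → run C
t=7: L0/L1/L2 = CD/B/- → run C
t=8: L0/L1/L2 = DFH/BC/- → run D
t=9: L0/L1/L2 = DFH/BC/- → run D
t=10: L0/L1/L2 = DFH/BC/- → run D
t=11: L0/L1/L2 = DFH/BC/- → run D
t=12: L0/L1/L2 = FH/BCD/- → run F
t=13: L0/L1/L2 = FH/BCD/- → run F
t=14: L0/L1/L2 = FH/BCD/- → run F
t=15: L0/L1/L2 = FH/BCD/- → run F
t=16: L0/L1/L2 = H/BCD/- → run H
t=17: L0/L1/L2 = H/BCD/- → run H
t=18: L0/L1/L2 = H/BCD/- → run H
t=19: L0/L1/L2 = -/BCD/- → run B
t=20: L0/L1/L2 = -/BCD/- → run B
t=21: L0/L1/L2 = -/CD/- → run C
t=22: L0/L1/L2 = -/D/- → run D
t=23: (idle)
t=24: (idle)
t=25: (idle)
t=26: (idle)
t=27: (idle)
t=28: (idle)
t=29: (idle)
t=30: (idle)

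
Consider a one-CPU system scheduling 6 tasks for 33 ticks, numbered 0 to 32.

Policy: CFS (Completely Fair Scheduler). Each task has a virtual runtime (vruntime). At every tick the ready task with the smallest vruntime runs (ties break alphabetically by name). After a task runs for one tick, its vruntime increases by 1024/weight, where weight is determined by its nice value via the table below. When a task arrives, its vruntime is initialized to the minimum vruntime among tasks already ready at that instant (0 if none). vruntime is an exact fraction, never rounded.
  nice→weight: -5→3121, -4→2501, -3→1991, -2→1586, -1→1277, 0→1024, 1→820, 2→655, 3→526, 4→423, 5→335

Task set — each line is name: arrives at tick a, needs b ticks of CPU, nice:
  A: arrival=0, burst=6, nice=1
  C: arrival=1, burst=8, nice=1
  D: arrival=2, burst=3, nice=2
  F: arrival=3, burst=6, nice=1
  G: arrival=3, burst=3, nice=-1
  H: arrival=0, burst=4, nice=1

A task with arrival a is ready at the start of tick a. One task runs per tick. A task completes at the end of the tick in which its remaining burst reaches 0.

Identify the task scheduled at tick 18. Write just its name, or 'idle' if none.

t=0: vr[A=0 H=0] → run A
t=1: vr[A=256/205 C=0 H=0] → run C
t=2: vr[A=256/205 C=256/205 D=0 H=0] → run D
t=3: vr[A=256/205 C=256/205 D=1024/655 F=0 G=0 H=0] → run F
t=4: vr[A=256/205 C=256/205 D=1024/655 F=256/205 G=0 H=0] → run G
t=5: vr[A=256/205 C=256/205 D=1024/655 F=256/205 G=1024/1277 H=0] → run H
t=6: vr[A=256/205 C=256/205 D=1024/655 F=256/205 G=1024/1277 H=256/205] → run G
t=7: vr[A=256/205 C=256/205 D=1024/655 F=256/205 G=2048/1277 H=256/205] → run A
t=8: vr[A=512/205 C=256/205 D=1024/655 F=256/205 G=2048/1277 H=256/205] → run C
t=9: vr[A=512/205 C=512/205 D=1024/655 F=256/205 G=2048/1277 H=256/205] → run F
t=10: vr[A=512/205 C=512/205 D=1024/655 F=512/205 G=2048/1277 H=256/205] → run H
t=11: vr[A=512/205 C=512/205 D=1024/655 F=512/205 G=2048/1277 H=512/205] → run D
t=12: vr[A=512/205 C=512/205 D=2048/655 F=512/205 G=2048/1277 H=512/205] → run G
t=13: vr[A=512/205 C=512/205 D=2048/655 F=512/205 H=512/205] → run A
t=14: vr[A=768/205 C=512/205 D=2048/655 F=512/205 H=512/205] → run C
t=15: vr[A=768/205 C=768/205 D=2048/655 F=512/205 H=512/205] → run F
t=16: vr[A=768/205 C=768/205 D=2048/655 F=768/205 H=512/205] → run H
t=17: vr[A=768/205 C=768/205 D=2048/655 F=768/205 H=768/205] → run D
t=18: vr[A=768/205 C=768/205 F=768/205 H=768/205] → run A
t=19: vr[A=1024/205 C=768/205 F=768/205 H=768/205] → run C
t=20: vr[A=1024/205 C=1024/205 F=768/205 H=768/205] → run F
t=21: vr[A=1024/205 C=1024/205 F=1024/205 H=768/205] → run H
t=22: vr[A=1024/205 C=1024/205 F=1024/205] → run A
t=23: vr[A=256/41 C=1024/205 F=1024/205] → run C
t=24: vr[A=256/41 C=256/41 F=1024/205] → run F
t=25: vr[A=256/41 C=256/41 F=256/41] → run A
t=26: vr[C=256/41 F=256/41] → run C
t=27: vr[C=1536/205 F=256/41] → run F
t=28: vr[C=1536/205] → run C
t=29: vr[C=1792/205] → run C
t=30: (idle)
t=31: (idle)
t=32: (idle)

running at tick 18 = A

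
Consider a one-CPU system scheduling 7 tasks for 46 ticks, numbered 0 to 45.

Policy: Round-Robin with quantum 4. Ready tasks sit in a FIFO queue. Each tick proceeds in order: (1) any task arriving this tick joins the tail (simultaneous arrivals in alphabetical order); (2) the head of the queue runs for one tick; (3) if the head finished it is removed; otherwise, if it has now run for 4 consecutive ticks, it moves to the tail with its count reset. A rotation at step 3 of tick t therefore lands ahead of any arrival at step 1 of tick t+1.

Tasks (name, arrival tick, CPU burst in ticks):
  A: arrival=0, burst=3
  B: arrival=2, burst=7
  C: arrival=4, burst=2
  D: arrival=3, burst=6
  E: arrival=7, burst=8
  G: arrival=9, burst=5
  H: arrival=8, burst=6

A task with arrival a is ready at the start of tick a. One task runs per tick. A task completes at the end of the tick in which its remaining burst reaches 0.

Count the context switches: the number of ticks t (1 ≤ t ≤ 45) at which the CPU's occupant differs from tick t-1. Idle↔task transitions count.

context switches = 12

t=0: queue=[A] q_used=0 → run A
t=1: queue=[A] q_used=1 → run A
t=2: queue=[A,B] q_used=2 → run A
t=3: queue=[B,D] q_used=0 → run B
t=4: queue=[B,D,C] q_used=1 → run B
t=5: queue=[B,D,C] q_used=2 → run B
t=6: queue=[B,D,C] q_used=3 → run B
t=7: queue=[D,C,B,E] q_used=0 → run D
t=8: queue=[D,C,B,E,H] q_used=1 → run D
t=9: queue=[D,C,B,E,H,G] q_used=2 → run D
t=10: queue=[D,C,B,E,H,G] q_used=3 → run D
t=11: queue=[C,B,E,H,G,D] q_used=0 → run C
t=12: queue=[C,B,E,H,G,D] q_used=1 → run C
t=13: queue=[B,E,H,G,D] q_used=0 → run B
t=14: queue=[B,E,H,G,D] q_used=1 → run B
t=15: queue=[B,E,H,G,D] q_used=2 → run B
t=16: queue=[E,H,G,D] q_used=0 → run E
t=17: queue=[E,H,G,D] q_used=1 → run E
t=18: queue=[E,H,G,D] q_used=2 → run E
t=19: queue=[E,H,G,D] q_used=3 → run E
t=20: queue=[H,G,D,E] q_used=0 → run H
t=21: queue=[H,G,D,E] q_used=1 → run H
t=22: queue=[H,G,D,E] q_used=2 → run H
t=23: queue=[H,G,D,E] q_used=3 → run H
t=24: queue=[G,D,E,H] q_used=0 → run G
t=25: queue=[G,D,E,H] q_used=1 → run G
t=26: queue=[G,D,E,H] q_used=2 → run G
t=27: queue=[G,D,E,H] q_used=3 → run G
t=28: queue=[D,E,H,G] q_used=0 → run D
t=29: queue=[D,E,H,G] q_used=1 → run D
t=30: queue=[E,H,G] q_used=0 → run E
t=31: queue=[E,H,G] q_used=1 → run E
t=32: queue=[E,H,G] q_used=2 → run E
t=33: queue=[E,H,G] q_used=3 → run E
t=34: queue=[H,G] q_used=0 → run H
t=35: queue=[H,G] q_used=1 → run H
t=36: queue=[G] q_used=0 → run G
t=37: (idle)
t=38: (idle)
t=39: (idle)
t=40: (idle)
t=41: (idle)
t=42: (idle)
t=43: (idle)
t=44: (idle)
t=45: (idle)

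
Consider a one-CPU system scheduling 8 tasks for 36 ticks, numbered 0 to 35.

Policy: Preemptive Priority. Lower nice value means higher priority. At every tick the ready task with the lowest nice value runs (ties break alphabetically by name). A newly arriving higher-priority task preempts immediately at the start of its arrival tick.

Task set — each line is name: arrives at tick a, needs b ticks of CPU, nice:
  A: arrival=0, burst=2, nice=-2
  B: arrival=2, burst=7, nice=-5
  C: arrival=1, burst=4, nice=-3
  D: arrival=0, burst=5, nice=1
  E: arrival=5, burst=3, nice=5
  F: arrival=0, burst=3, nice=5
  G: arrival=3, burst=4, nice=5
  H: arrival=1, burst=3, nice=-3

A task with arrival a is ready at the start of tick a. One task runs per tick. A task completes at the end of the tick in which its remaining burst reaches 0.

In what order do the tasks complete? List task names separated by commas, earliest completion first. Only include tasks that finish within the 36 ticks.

completion order = B, C, H, A, D, E, F, G

t=0: ready={A,D,F} → run A
t=1: ready={A,C,D,F,H} → run C
t=2: ready={A,B,C,D,F,H} → run B
t=3: ready={A,B,C,D,F,G,H} → run B
t=4: ready={A,B,C,D,F,G,H} → run B
t=5: ready={A,B,C,D,E,F,G,H} → run B
t=6: ready={A,B,C,D,E,F,G,H} → run B
t=7: ready={A,B,C,D,E,F,G,H} → run B
t=8: ready={A,B,C,D,E,F,G,H} → run B
t=9: ready={A,C,D,E,F,G,H} → run C
t=10: ready={A,C,D,E,F,G,H} → run C
t=11: ready={A,C,D,E,F,G,H} → run C
t=12: ready={A,D,E,F,G,H} → run H
t=13: ready={A,D,E,F,G,H} → run H
t=14: ready={A,D,E,F,G,H} → run H
t=15: ready={A,D,E,F,G} → run A
t=16: ready={D,E,F,G} → run D
t=17: ready={D,E,F,G} → run D
t=18: ready={D,E,F,G} → run D
t=19: ready={D,E,F,G} → run D
t=20: ready={D,E,F,G} → run D
t=21: ready={E,F,G} → run E
t=22: ready={E,F,G} → run E
t=23: ready={E,F,G} → run E
t=24: ready={F,G} → run F
t=25: ready={F,G} → run F
t=26: ready={F,G} → run F
t=27: ready={G} → run G
t=28: ready={G} → run G
t=29: ready={G} → run G
t=30: ready={G} → run G
t=31: (idle)
t=32: (idle)
t=33: (idle)
t=34: (idle)
t=35: (idle)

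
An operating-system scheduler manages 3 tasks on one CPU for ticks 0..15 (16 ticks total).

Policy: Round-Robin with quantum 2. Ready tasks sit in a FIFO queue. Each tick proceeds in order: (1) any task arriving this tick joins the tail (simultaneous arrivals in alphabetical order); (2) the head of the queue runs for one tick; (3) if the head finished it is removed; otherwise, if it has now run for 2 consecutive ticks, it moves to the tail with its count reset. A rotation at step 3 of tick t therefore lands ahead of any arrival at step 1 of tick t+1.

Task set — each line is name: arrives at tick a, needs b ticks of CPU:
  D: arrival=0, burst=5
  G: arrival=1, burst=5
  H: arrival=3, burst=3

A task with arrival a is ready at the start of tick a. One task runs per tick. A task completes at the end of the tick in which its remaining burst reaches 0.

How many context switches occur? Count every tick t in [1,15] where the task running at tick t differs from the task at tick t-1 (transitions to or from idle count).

t=0: queue=[D] q_used=0 → run D
t=1: queue=[D,G] q_used=1 → run D
t=2: queue=[G,D] q_used=0 → run G
t=3: queue=[G,D,H] q_used=1 → run G
t=4: queue=[D,H,G] q_used=0 → run D
t=5: queue=[D,H,G] q_used=1 → run D
t=6: queue=[H,G,D] q_used=0 → run H
t=7: queue=[H,G,D] q_used=1 → run H
t=8: queue=[G,D,H] q_used=0 → run G
t=9: queue=[G,D,H] q_used=1 → run G
t=10: queue=[D,H,G] q_used=0 → run D
t=11: queue=[H,G] q_used=0 → run H
t=12: queue=[G] q_used=0 → run G
t=13: (idle)
t=14: (idle)
t=15: (idle)

context switches = 8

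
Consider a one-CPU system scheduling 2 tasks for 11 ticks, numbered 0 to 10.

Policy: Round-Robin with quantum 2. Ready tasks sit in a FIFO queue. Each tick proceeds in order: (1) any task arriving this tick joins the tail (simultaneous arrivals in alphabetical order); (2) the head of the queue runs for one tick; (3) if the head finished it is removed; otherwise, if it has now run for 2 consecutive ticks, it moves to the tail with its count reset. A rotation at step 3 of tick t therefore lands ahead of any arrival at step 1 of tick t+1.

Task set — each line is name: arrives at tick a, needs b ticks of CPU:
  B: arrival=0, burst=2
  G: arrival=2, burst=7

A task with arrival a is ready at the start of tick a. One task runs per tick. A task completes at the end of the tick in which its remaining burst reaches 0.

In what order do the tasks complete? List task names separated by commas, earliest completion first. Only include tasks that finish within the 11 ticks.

t=0: queue=[B] q_used=0 → run B
t=1: queue=[B] q_used=1 → run B
t=2: queue=[G] q_used=0 → run G
t=3: queue=[G] q_used=1 → run G
t=4: queue=[G] q_used=0 → run G
t=5: queue=[G] q_used=1 → run G
t=6: queue=[G] q_used=0 → run G
t=7: queue=[G] q_used=1 → run G
t=8: queue=[G] q_used=0 → run G
t=9: (idle)
t=10: (idle)

completion order = B, G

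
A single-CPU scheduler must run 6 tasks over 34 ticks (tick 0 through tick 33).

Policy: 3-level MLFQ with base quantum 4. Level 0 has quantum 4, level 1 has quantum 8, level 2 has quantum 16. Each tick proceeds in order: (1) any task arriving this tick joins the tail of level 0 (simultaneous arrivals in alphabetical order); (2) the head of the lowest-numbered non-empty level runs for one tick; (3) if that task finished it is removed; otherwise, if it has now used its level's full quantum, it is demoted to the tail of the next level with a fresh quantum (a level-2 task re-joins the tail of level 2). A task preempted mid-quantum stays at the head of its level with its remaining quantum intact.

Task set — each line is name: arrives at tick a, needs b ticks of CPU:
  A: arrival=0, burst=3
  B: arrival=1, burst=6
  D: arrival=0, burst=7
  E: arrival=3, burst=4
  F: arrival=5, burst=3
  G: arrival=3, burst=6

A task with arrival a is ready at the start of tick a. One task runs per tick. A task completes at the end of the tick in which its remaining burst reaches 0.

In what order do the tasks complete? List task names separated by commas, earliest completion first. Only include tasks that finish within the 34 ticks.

t=0: L0/L1/L2 = AD/-/- → run A
t=1: L0/L1/L2 = ADB/-/- → run A
t=2: L0/L1/L2 = ADB/-/- → run A
t=3: L0/L1/L2 = DBEG/-/- → run D
t=4: L0/L1/L2 = DBEG/-/- → run D
t=5: L0/L1/L2 = DBEGF/-/- → run D
t=6: L0/L1/L2 = DBEGF/-/- → run D
t=7: L0/L1/L2 = BEGF/D/- → run B
t=8: L0/L1/L2 = BEGF/D/- → run B
t=9: L0/L1/L2 = BEGF/D/- → run B
t=10: L0/L1/L2 = BEGF/D/- → run B
t=11: L0/L1/L2 = EGF/DB/- → run E
t=12: L0/L1/L2 = EGF/DB/- → run E
t=13: L0/L1/L2 = EGF/DB/- → run E
t=14: L0/L1/L2 = EGF/DB/- → run E
t=15: L0/L1/L2 = GF/DB/- → run G
t=16: L0/L1/L2 = GF/DB/- → run G
t=17: L0/L1/L2 = GF/DB/- → run G
t=18: L0/L1/L2 = GF/DB/- → run G
t=19: L0/L1/L2 = F/DBG/- → run F
t=20: L0/L1/L2 = F/DBG/- → run F
t=21: L0/L1/L2 = F/DBG/- → run F
t=22: L0/L1/L2 = -/DBG/- → run D
t=23: L0/L1/L2 = -/DBG/- → run D
t=24: L0/L1/L2 = -/DBG/- → run D
t=25: L0/L1/L2 = -/BG/- → run B
t=26: L0/L1/L2 = -/BG/- → run B
t=27: L0/L1/L2 = -/G/- → run G
t=28: L0/L1/L2 = -/G/- → run G
t=29: (idle)
t=30: (idle)
t=31: (idle)
t=32: (idle)
t=33: (idle)

completion order = A, E, F, D, B, G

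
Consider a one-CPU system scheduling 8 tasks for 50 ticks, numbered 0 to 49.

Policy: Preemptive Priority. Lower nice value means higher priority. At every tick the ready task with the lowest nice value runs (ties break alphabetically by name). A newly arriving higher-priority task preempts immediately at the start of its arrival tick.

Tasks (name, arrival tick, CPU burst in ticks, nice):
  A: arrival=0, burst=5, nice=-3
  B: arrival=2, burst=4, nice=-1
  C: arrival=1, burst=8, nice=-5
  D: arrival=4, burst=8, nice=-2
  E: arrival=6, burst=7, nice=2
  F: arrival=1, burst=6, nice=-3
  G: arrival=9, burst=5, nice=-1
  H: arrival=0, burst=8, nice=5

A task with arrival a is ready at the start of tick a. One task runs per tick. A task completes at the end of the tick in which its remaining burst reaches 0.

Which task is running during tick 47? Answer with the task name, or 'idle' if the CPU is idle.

t=0: ready={A,H} → run A
t=1: ready={A,C,F,H} → run C
t=2: ready={A,B,C,F,H} → run C
t=3: ready={A,B,C,F,H} → run C
t=4: ready={A,B,C,D,F,H} → run C
t=5: ready={A,B,C,D,F,H} → run C
t=6: ready={A,B,C,D,E,F,H} → run C
t=7: ready={A,B,C,D,E,F,H} → run C
t=8: ready={A,B,C,D,E,F,H} → run C
t=9: ready={A,B,D,E,F,G,H} → run A
t=10: ready={A,B,D,E,F,G,H} → run A
t=11: ready={A,B,D,E,F,G,H} → run A
t=12: ready={A,B,D,E,F,G,H} → run A
t=13: ready={B,D,E,F,G,H} → run F
t=14: ready={B,D,E,F,G,H} → run F
t=15: ready={B,D,E,F,G,H} → run F
t=16: ready={B,D,E,F,G,H} → run F
t=17: ready={B,D,E,F,G,H} → run F
t=18: ready={B,D,E,F,G,H} → run F
t=19: ready={B,D,E,G,H} → run D
t=20: ready={B,D,E,G,H} → run D
t=21: ready={B,D,E,G,H} → run D
t=22: ready={B,D,E,G,H} → run D
t=23: ready={B,D,E,G,H} → run D
t=24: ready={B,D,E,G,H} → run D
t=25: ready={B,D,E,G,H} → run D
t=26: ready={B,D,E,G,H} → run D
t=27: ready={B,E,G,H} → run B
t=28: ready={B,E,G,H} → run B
t=29: ready={B,E,G,H} → run B
t=30: ready={B,E,G,H} → run B
t=31: ready={E,G,H} → run G
t=32: ready={E,G,H} → run G
t=33: ready={E,G,H} → run G
t=34: ready={E,G,H} → run G
t=35: ready={E,G,H} → run G
t=36: ready={E,H} → run E
t=37: ready={E,H} → run E
t=38: ready={E,H} → run E
t=39: ready={E,H} → run E
t=40: ready={E,H} → run E
t=41: ready={E,H} → run E
t=42: ready={E,H} → run E
t=43: ready={H} → run H
t=44: ready={H} → run H
t=45: ready={H} → run H
t=46: ready={H} → run H
t=47: ready={H} → run H
t=48: ready={H} → run H
t=49: ready={H} → run H

running at tick 47 = H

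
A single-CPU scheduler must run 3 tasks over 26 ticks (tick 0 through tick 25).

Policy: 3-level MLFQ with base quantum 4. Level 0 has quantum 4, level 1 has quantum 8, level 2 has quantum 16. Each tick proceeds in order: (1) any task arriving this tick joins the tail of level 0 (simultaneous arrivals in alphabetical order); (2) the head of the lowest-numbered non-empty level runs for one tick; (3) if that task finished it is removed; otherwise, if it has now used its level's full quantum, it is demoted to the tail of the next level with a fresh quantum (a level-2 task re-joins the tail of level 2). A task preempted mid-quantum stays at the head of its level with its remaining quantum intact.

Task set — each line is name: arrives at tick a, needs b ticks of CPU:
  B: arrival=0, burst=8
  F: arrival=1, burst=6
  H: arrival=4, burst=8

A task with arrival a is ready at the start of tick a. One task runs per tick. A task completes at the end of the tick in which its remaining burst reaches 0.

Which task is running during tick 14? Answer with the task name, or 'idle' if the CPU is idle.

t=0: L0/L1/L2 = B/-/- → run B
t=1: L0/L1/L2 = BF/-/- → run B
t=2: L0/L1/L2 = BF/-/- → run B
t=3: L0/L1/L2 = BF/-/- → run B
t=4: L0/L1/L2 = FH/B/- → run F
t=5: L0/L1/L2 = FH/B/- → run F
t=6: L0/L1/L2 = FH/B/- → run F
t=7: L0/L1/L2 = FH/B/- → run F
t=8: L0/L1/L2 = H/BF/- → run H
t=9: L0/L1/L2 = H/BF/- → run H
t=10: L0/L1/L2 = H/BF/- → run H
t=11: L0/L1/L2 = H/BF/- → run H
t=12: L0/L1/L2 = -/BFH/- → run B
t=13: L0/L1/L2 = -/BFH/- → run B
t=14: L0/L1/L2 = -/BFH/- → run B
t=15: L0/L1/L2 = -/BFH/- → run B
t=16: L0/L1/L2 = -/FH/- → run F
t=17: L0/L1/L2 = -/FH/- → run F
t=18: L0/L1/L2 = -/H/- → run H
t=19: L0/L1/L2 = -/H/- → run H
t=20: L0/L1/L2 = -/H/- → run H
t=21: L0/L1/L2 = -/H/- → run H
t=22: (idle)
t=23: (idle)
t=24: (idle)
t=25: (idle)

running at tick 14 = B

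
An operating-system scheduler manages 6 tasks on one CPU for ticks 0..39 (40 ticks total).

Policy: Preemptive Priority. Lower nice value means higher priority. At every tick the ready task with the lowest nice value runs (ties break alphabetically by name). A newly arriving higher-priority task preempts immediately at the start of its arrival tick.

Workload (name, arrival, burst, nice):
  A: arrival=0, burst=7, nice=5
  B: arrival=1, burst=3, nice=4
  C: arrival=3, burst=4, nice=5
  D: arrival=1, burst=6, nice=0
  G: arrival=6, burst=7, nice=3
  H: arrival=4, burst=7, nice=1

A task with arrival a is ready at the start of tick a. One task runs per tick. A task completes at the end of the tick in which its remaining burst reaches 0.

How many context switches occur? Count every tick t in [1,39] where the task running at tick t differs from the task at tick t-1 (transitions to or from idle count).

context switches = 7

t=0: ready={A} → run A
t=1: ready={A,B,D} → run D
t=2: ready={A,B,D} → run D
t=3: ready={A,B,C,D} → run D
t=4: ready={A,B,C,D,H} → run D
t=5: ready={A,B,C,D,H} → run D
t=6: ready={A,B,C,D,G,H} → run D
t=7: ready={A,B,C,G,H} → run H
t=8: ready={A,B,C,G,H} → run H
t=9: ready={A,B,C,G,H} → run H
t=10: ready={A,B,C,G,H} → run H
t=11: ready={A,B,C,G,H} → run H
t=12: ready={A,B,C,G,H} → run H
t=13: ready={A,B,C,G,H} → run H
t=14: ready={A,B,C,G} → run G
t=15: ready={A,B,C,G} → run G
t=16: ready={A,B,C,G} → run G
t=17: ready={A,B,C,G} → run G
t=18: ready={A,B,C,G} → run G
t=19: ready={A,B,C,G} → run G
t=20: ready={A,B,C,G} → run G
t=21: ready={A,B,C} → run B
t=22: ready={A,B,C} → run B
t=23: ready={A,B,C} → run B
t=24: ready={A,C} → run A
t=25: ready={A,C} → run A
t=26: ready={A,C} → run A
t=27: ready={A,C} → run A
t=28: ready={A,C} → run A
t=29: ready={A,C} → run A
t=30: ready={C} → run C
t=31: ready={C} → run C
t=32: ready={C} → run C
t=33: ready={C} → run C
t=34: (idle)
t=35: (idle)
t=36: (idle)
t=37: (idle)
t=38: (idle)
t=39: (idle)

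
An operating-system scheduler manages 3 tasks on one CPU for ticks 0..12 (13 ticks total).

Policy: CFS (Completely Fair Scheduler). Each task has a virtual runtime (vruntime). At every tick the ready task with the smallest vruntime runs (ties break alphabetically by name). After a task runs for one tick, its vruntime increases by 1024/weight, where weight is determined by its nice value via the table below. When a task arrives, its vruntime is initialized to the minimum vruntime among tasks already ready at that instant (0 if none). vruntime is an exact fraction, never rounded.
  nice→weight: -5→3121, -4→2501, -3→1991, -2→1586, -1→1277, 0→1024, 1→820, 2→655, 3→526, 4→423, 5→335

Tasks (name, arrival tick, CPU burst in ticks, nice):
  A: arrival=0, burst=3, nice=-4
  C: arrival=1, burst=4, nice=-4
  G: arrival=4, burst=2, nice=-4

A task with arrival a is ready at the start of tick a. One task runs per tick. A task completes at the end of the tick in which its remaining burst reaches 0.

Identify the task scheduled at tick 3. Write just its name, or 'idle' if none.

t=0: vr[A=0] → run A
t=1: vr[A=1024/2501 C=1024/2501] → run A
t=2: vr[A=2048/2501 C=1024/2501] → run C
t=3: vr[A=2048/2501 C=2048/2501] → run A
t=4: vr[C=2048/2501 G=2048/2501] → run C
t=5: vr[C=3072/2501 G=2048/2501] → run G
t=6: vr[C=3072/2501 G=3072/2501] → run C
t=7: vr[C=4096/2501 G=3072/2501] → run G
t=8: vr[C=4096/2501] → run C
t=9: (idle)
t=10: (idle)
t=11: (idle)
t=12: (idle)

running at tick 3 = A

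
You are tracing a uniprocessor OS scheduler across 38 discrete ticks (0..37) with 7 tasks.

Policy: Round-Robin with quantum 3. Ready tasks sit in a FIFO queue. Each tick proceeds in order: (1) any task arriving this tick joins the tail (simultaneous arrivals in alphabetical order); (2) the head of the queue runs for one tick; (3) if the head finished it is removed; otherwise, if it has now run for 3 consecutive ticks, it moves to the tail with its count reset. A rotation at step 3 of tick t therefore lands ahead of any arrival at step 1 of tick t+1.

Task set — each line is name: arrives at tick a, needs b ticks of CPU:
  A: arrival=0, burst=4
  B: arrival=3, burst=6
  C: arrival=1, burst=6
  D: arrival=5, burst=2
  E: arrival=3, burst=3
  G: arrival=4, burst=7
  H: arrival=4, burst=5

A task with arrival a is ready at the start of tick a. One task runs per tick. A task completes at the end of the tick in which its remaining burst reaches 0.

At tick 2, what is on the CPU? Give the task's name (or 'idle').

t=0: queue=[A] q_used=0 → run A
t=1: queue=[A,C] q_used=1 → run A
t=2: queue=[A,C] q_used=2 → run A
t=3: queue=[C,A,B,E] q_used=0 → run C
t=4: queue=[C,A,B,E,G,H] q_used=1 → run C
t=5: queue=[C,A,B,E,G,H,D] q_used=2 → run C
t=6: queue=[A,B,E,G,H,D,C] q_used=0 → run A
t=7: queue=[B,E,G,H,D,C] q_used=0 → run B
t=8: queue=[B,E,G,H,D,C] q_used=1 → run B
t=9: queue=[B,E,G,H,D,C] q_used=2 → run B
t=10: queue=[E,G,H,D,C,B] q_used=0 → run E
t=11: queue=[E,G,H,D,C,B] q_used=1 → run E
t=12: queue=[E,G,H,D,C,B] q_used=2 → run E
t=13: queue=[G,H,D,C,B] q_used=0 → run G
t=14: queue=[G,H,D,C,B] q_used=1 → run G
t=15: queue=[G,H,D,C,B] q_used=2 → run G
t=16: queue=[H,D,C,B,G] q_used=0 → run H
t=17: queue=[H,D,C,B,G] q_used=1 → run H
t=18: queue=[H,D,C,B,G] q_used=2 → run H
t=19: queue=[D,C,B,G,H] q_used=0 → run D
t=20: queue=[D,C,B,G,H] q_used=1 → run D
t=21: queue=[C,B,G,H] q_used=0 → run C
t=22: queue=[C,B,G,H] q_used=1 → run C
t=23: queue=[C,B,G,H] q_used=2 → run C
t=24: queue=[B,G,H] q_used=0 → run B
t=25: queue=[B,G,H] q_used=1 → run B
t=26: queue=[B,G,H] q_used=2 → run B
t=27: queue=[G,H] q_used=0 → run G
t=28: queue=[G,H] q_used=1 → run G
t=29: queue=[G,H] q_used=2 → run G
t=30: queue=[H,G] q_used=0 → run H
t=31: queue=[H,G] q_used=1 → run H
t=32: queue=[G] q_used=0 → run G
t=33: (idle)
t=34: (idle)
t=35: (idle)
t=36: (idle)
t=37: (idle)

running at tick 2 = A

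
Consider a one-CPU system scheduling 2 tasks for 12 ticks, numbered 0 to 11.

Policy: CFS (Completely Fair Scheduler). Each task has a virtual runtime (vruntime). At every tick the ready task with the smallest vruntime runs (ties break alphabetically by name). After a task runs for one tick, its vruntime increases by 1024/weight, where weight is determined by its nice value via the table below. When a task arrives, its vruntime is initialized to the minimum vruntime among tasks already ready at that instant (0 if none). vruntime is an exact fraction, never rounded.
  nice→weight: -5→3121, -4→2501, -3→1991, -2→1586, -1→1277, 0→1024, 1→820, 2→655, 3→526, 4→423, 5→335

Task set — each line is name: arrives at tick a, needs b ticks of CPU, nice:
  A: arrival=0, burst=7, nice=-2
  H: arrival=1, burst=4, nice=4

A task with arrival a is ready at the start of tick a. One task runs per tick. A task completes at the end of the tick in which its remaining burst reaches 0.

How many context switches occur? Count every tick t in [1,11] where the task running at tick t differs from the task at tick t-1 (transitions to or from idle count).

t=0: vr[A=0] → run A
t=1: vr[A=512/793 H=512/793] → run A
t=2: vr[A=1024/793 H=512/793] → run H
t=3: vr[A=1024/793 H=1028608/335439] → run A
t=4: vr[A=1536/793 H=1028608/335439] → run A
t=5: vr[A=2048/793 H=1028608/335439] → run A
t=6: vr[A=2560/793 H=1028608/335439] → run H
t=7: vr[A=2560/793 H=1840640/335439] → run A
t=8: vr[A=3072/793 H=1840640/335439] → run A
t=9: vr[H=1840640/335439] → run H
t=10: vr[H=884224/111813] → run H
t=11: (idle)

context switches = 6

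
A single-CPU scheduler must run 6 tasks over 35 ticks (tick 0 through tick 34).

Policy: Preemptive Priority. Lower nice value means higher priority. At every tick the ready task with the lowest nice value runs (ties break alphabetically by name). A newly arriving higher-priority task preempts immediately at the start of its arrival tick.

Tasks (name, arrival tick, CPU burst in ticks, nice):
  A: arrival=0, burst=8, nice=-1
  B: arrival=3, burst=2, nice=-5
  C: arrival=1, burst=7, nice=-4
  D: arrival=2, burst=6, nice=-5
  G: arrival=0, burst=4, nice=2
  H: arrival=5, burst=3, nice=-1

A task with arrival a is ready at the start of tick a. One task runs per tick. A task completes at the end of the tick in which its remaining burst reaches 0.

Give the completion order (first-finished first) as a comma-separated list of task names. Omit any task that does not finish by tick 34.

t=0: ready={A,G} → run A
t=1: ready={A,C,G} → run C
t=2: ready={A,C,D,G} → run D
t=3: ready={A,B,C,D,G} → run B
t=4: ready={A,B,C,D,G} → run B
t=5: ready={A,C,D,G,H} → run D
t=6: ready={A,C,D,G,H} → run D
t=7: ready={A,C,D,G,H} → run D
t=8: ready={A,C,D,G,H} → run D
t=9: ready={A,C,D,G,H} → run D
t=10: ready={A,C,G,H} → run C
t=11: ready={A,C,G,H} → run C
t=12: ready={A,C,G,H} → run C
t=13: ready={A,C,G,H} → run C
t=14: ready={A,C,G,H} → run C
t=15: ready={A,C,G,H} → run C
t=16: ready={A,G,H} → run A
t=17: ready={A,G,H} → run A
t=18: ready={A,G,H} → run A
t=19: ready={A,G,H} → run A
t=20: ready={A,G,H} → run A
t=21: ready={A,G,H} → run A
t=22: ready={A,G,H} → run A
t=23: ready={G,H} → run H
t=24: ready={G,H} → run H
t=25: ready={G,H} → run H
t=26: ready={G} → run G
t=27: ready={G} → run G
t=28: ready={G} → run G
t=29: ready={G} → run G
t=30: (idle)
t=31: (idle)
t=32: (idle)
t=33: (idle)
t=34: (idle)

completion order = B, D, C, A, H, G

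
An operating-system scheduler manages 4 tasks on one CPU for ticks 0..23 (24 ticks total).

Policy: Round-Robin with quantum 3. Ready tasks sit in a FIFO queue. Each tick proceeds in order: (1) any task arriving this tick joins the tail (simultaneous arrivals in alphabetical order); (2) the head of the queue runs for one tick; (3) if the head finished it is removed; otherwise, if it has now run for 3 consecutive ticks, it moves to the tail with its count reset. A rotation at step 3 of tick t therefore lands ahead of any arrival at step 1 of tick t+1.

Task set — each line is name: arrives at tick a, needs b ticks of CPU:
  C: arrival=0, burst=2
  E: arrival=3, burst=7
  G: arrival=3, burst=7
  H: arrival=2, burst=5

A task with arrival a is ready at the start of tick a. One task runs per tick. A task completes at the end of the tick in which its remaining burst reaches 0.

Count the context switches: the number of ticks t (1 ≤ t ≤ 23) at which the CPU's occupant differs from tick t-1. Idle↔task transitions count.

t=0: queue=[C] q_used=0 → run C
t=1: queue=[C] q_used=1 → run C
t=2: queue=[H] q_used=0 → run H
t=3: queue=[H,E,G] q_used=1 → run H
t=4: queue=[H,E,G] q_used=2 → run H
t=5: queue=[E,G,H] q_used=0 → run E
t=6: queue=[E,G,H] q_used=1 → run E
t=7: queue=[E,G,H] q_used=2 → run E
t=8: queue=[G,H,E] q_used=0 → run G
t=9: queue=[G,H,E] q_used=1 → run G
t=10: queue=[G,H,E] q_used=2 → run G
t=11: queue=[H,E,G] q_used=0 → run H
t=12: queue=[H,E,G] q_used=1 → run H
t=13: queue=[E,G] q_used=0 → run E
t=14: queue=[E,G] q_used=1 → run E
t=15: queue=[E,G] q_used=2 → run E
t=16: queue=[G,E] q_used=0 → run G
t=17: queue=[G,E] q_used=1 → run G
t=18: queue=[G,E] q_used=2 → run G
t=19: queue=[E,G] q_used=0 → run E
t=20: queue=[G] q_used=0 → run G
t=21: (idle)
t=22: (idle)
t=23: (idle)

context switches = 9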